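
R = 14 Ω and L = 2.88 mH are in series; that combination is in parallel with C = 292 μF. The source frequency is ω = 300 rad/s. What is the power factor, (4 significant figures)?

0.6499

X_L = ωL = 0.8640 Ω
X_C = 1/(ωC) = 11.42 Ω
Branch 1 (R+jX_L): Z₁ = 14.00 + j0.8640 Ω, |Z₁| = 14.03 Ω
Branch 2 (−jX_C): Z₂ = −j11.42 Ω
Parallel: Z = Z₁Z₂/(Z₁+Z₂), |Z| = 9.134 Ω, ∠Z = -49.46°
cos φ = cos(-49.46°) = 0.6499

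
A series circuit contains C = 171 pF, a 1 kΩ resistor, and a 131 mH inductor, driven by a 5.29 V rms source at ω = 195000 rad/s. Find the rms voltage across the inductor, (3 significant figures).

29.7 V

X_L = ωL = 25500 Ω
X_C = 1/(ωC) = 30000 Ω
Net reactance X = X_L − X_C = -4440 Ω
Z = 1000 − j4440 Ω
|Z| = √(1000² + 4440²) = 4560 Ω
I = V/|Z| = 1.16 mA
V_L = I·|Z_L| = 0.00116 × 25500 = 29.7 V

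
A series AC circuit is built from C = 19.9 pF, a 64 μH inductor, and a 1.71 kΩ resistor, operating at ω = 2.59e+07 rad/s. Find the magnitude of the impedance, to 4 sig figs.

1733 Ω

X_L = ωL = 1658 Ω
X_C = 1/(ωC) = 1940 Ω
Net reactance X = X_L − X_C = -282.6 Ω
Z = 1710 − j282.6 Ω
|Z| = √(1710² + 282.6²) = 1733 Ω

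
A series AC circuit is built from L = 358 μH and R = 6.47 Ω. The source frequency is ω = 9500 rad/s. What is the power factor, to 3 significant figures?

X_L = ωL = 3.40 Ω
Z = 6.47 + j3.40 Ω
|Z| = √(6.47² + 3.40²) = 7.31 Ω
∠Z = arctan(3.40/6.47) = 27.7°
cos φ = cos(27.7°) = 0.885

0.885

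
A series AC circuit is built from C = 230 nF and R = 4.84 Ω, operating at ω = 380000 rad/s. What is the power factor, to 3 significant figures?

0.390

X_C = 1/(ωC) = 11.4 Ω
Z = 4.84 − j11.4 Ω
|Z| = √(4.84² + 11.4²) = 12.4 Ω
∠Z = arctan(-11.4/4.84) = -67.1°
cos φ = cos(-67.1°) = 0.390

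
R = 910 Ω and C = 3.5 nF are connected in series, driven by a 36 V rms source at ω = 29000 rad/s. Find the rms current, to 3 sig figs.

X_C = 1/(ωC) = 9850 Ω
Z = 910 − j9850 Ω
|Z| = √(910² + 9850²) = 9890 Ω
I = V/|Z| = 36/9890 = 3.64 mA

3.64 mA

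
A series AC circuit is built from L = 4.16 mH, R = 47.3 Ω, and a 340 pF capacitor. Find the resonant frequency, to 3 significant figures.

ω₀ = 1/√(LC) = 1/√(0.00416 × 3.4e-10) = 840800 rad/s
f₀ = ω₀/(2π) = 134 kHz

134 kHz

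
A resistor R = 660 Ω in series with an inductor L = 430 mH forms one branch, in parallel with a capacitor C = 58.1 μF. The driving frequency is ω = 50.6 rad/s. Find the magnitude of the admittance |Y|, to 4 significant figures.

3.262 mS

X_L = ωL = 21.76 Ω
X_C = 1/(ωC) = 340.2 Ω
Branch 1 (R+jX_L): Z₁ = 660.0 + j21.76 Ω, |Z₁| = 660.4 Ω
Branch 2 (−jX_C): Z₂ = −j340.2 Ω
Parallel: Z = Z₁Z₂/(Z₁+Z₂), |Z| = 306.5 Ω, ∠Z = -62.36°
|Y| = 1/|Z| = 3.262 mS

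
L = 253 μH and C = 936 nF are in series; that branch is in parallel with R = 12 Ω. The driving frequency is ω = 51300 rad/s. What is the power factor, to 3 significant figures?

0.547

X_L = ωL = 13.0 Ω
X_C = 1/(ωC) = 20.8 Ω
Branch 1: Z₁ = R = 12.0 Ω
Branch 2 (series LC): Z₂ = j(X_L − X_C) = −j7.85 Ω
Parallel: Z = Z₁Z₂/(Z₁+Z₂), |Z| = 6.57 Ω, ∠Z = -56.8°
cos φ = cos(-56.8°) = 0.547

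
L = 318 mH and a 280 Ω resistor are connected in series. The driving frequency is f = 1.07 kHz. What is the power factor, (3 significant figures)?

0.130

ω = 2πf = 6723 rad/s
X_L = ωL = 2140 Ω
Z = 280 + j2140 Ω
|Z| = √(280² + 2140²) = 2160 Ω
∠Z = arctan(2140/280) = 82.5°
cos φ = cos(82.5°) = 0.130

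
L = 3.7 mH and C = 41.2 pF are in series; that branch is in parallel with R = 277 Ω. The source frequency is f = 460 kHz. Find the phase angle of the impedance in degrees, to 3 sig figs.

6.88°

ω = 2πf = 2.89e+06 rad/s
X_L = ωL = 10700 Ω
X_C = 1/(ωC) = 8400 Ω
Branch 1: Z₁ = R = 277 Ω
Branch 2 (series LC): Z₂ = j(X_L − X_C) = j2300 Ω
Parallel: Z = Z₁Z₂/(Z₁+Z₂), |Z| = 275 Ω, ∠Z = 6.88°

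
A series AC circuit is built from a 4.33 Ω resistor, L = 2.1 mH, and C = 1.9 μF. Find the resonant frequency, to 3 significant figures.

2.52 kHz

ω₀ = 1/√(LC) = 1/√(0.0021 × 1.9e-06) = 15830 rad/s
f₀ = ω₀/(2π) = 2.52 kHz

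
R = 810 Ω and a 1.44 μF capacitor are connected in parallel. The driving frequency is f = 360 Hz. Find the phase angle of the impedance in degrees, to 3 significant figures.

-69.2°

ω = 2πf = 2262 rad/s
X_C = 1/(ωC) = 307 Ω
Parallel: admittances add. Y = 1/R + jωC
Y = (0.00123 + j0.00326) S
|Y| = 0.00348 S → |Z| = 1/|Y| = 287 Ω, ∠Z = −∠Y = -69.2°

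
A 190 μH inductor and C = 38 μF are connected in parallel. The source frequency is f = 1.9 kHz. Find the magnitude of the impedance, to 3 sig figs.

ω = 2πf = 11940 rad/s
X_L = ωL = 2.27 Ω
X_C = 1/(ωC) = 2.20 Ω
Parallel: admittances add. Y = 1/(jωL) + jωC
Y = (0 + j0.0128) S
|Y| = 0.0128 S → |Z| = 1/|Y| = 78.3 Ω, ∠Z = −∠Y = -90.0°

78.3 Ω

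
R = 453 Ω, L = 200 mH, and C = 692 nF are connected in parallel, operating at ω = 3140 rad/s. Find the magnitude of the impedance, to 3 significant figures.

X_L = ωL = 628 Ω
X_C = 1/(ωC) = 460 Ω
Parallel: admittances add. Y = 1/R + 1/(jωL) + jωC
Y = (0.00221 + j0.000581) S
|Y| = 0.00228 S → |Z| = 1/|Y| = 438 Ω, ∠Z = −∠Y = -14.7°

438 Ω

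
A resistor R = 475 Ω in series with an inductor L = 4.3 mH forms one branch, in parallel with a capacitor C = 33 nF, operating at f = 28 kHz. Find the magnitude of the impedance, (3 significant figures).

ω = 2πf = 175900 rad/s
X_L = ωL = 756 Ω
X_C = 1/(ωC) = 172 Ω
Branch 1 (R+jX_L): Z₁ = 475 + j756 Ω, |Z₁| = 893 Ω
Branch 2 (−jX_C): Z₂ = −j172 Ω
Parallel: Z = Z₁Z₂/(Z₁+Z₂), |Z| = 204 Ω, ∠Z = -83.0°

204 Ω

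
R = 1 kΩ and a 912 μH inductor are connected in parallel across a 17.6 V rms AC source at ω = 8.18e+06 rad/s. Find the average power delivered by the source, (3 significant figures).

X_L = ωL = 7460 Ω
Parallel: admittances add. Y = 1/R + 1/(jωL)
Y = (0.00100 − j0.000134) S
|Y| = 0.00101 S → |Z| = 1/|Y| = 991 Ω, ∠Z = −∠Y = 7.63°
I = V/|Z| = 17.8 mA
P = VI cos φ = 17.6 × 0.0178 × cos(7.63°) = 310 mW

310 mW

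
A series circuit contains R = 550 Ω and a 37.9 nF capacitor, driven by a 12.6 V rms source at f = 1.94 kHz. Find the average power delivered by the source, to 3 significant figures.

17.5 mW

ω = 2πf = 12190 rad/s
X_C = 1/(ωC) = 2160 Ω
Z = 550 − j2160 Ω
|Z| = √(550² + 2160²) = 2230 Ω
∠Z = arctan(-2160/550) = -75.7°
I = V/|Z| = 5.64 mA
P = VI cos φ = 12.6 × 0.00564 × cos(-75.7°) = 17.5 mW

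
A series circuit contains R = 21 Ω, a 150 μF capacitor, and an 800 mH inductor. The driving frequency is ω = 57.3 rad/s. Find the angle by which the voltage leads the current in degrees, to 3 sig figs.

-73.4°

X_L = ωL = 45.8 Ω
X_C = 1/(ωC) = 116 Ω
Net reactance X = X_L − X_C = -70.5 Ω
Z = 21.0 − j70.5 Ω
|Z| = √(21.0² + 70.5²) = 73.6 Ω
∠Z = arctan(-70.5/21.0) = -73.4°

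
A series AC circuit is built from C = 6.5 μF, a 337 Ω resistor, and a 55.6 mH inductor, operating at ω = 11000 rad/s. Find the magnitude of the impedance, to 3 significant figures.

686 Ω

X_L = ωL = 612 Ω
X_C = 1/(ωC) = 14.0 Ω
Net reactance X = X_L − X_C = 598 Ω
Z = 337 + j598 Ω
|Z| = √(337² + 598²) = 686 Ω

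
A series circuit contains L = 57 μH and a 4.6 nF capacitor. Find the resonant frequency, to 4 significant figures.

310.8 kHz

ω₀ = 1/√(LC) = 1/√(5.7e-05 × 4.6e-09) = 1.953e+06 rad/s
f₀ = ω₀/(2π) = 310.8 kHz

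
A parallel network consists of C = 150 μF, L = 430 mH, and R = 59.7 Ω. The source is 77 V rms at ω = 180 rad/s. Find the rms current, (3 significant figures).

1.68 A

X_L = ωL = 77.4 Ω
X_C = 1/(ωC) = 37.0 Ω
Parallel: admittances add. Y = 1/R + 1/(jωL) + jωC
Y = (0.0168 + j0.0141) S
|Y| = 0.0219 S → |Z| = 1/|Y| = 45.7 Ω, ∠Z = −∠Y = -40.0°
I = V/|Z| = 77/45.7 = 1.68 A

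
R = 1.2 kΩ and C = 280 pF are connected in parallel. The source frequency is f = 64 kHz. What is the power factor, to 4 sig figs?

ω = 2πf = 402100 rad/s
X_C = 1/(ωC) = 8881 Ω
Parallel: admittances add. Y = 1/R + jωC
Y = (0.0008333 + j0.0001126) S
|Y| = 0.0008409 S → |Z| = 1/|Y| = 1189 Ω, ∠Z = −∠Y = -7.695°
cos φ = cos(-7.695°) = 0.9910

0.9910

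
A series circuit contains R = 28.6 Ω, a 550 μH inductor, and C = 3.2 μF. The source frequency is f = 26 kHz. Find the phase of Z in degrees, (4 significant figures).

71.98°

ω = 2πf = 163400 rad/s
X_L = ωL = 89.85 Ω
X_C = 1/(ωC) = 1.913 Ω
Net reactance X = X_L − X_C = 87.94 Ω
Z = 28.60 + j87.94 Ω
|Z| = √(28.60² + 87.94²) = 92.47 Ω
∠Z = arctan(87.94/28.60) = 71.98°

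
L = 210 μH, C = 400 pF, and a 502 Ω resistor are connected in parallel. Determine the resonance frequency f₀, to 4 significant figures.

ω₀ = 1/√(LC) = 1/√(0.00021 × 4e-10) = 3.45e+06 rad/s
f₀ = ω₀/(2π) = 549.1 kHz

549.1 kHz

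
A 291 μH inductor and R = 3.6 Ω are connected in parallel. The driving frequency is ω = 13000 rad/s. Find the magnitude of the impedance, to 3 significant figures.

X_L = ωL = 3.78 Ω
Parallel: admittances add. Y = 1/R + 1/(jωL)
Y = (0.278 − j0.264) S
|Y| = 0.383 S → |Z| = 1/|Y| = 2.61 Ω, ∠Z = −∠Y = 43.6°

2.61 Ω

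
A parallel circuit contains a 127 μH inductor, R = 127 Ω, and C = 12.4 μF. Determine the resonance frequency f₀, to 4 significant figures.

ω₀ = 1/√(LC) = 1/√(0.000127 × 1.24e-05) = 25200 rad/s
f₀ = ω₀/(2π) = 4.011 kHz

4.011 kHz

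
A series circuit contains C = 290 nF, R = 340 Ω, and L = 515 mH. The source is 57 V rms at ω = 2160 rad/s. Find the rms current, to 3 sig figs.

96.4 mA

X_L = ωL = 1110 Ω
X_C = 1/(ωC) = 1600 Ω
Net reactance X = X_L − X_C = -484 Ω
Z = 340 − j484 Ω
|Z| = √(340² + 484²) = 592 Ω
I = V/|Z| = 57/592 = 96.4 mA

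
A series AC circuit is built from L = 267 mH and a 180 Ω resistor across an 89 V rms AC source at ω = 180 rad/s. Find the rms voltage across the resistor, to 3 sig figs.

86.0 V

X_L = ωL = 48.1 Ω
Z = 180 + j48.1 Ω
|Z| = √(180² + 48.1²) = 186 Ω
I = V/|Z| = 478 mA
V_R = I·|Z_R| = 0.478 × 180 = 86.0 V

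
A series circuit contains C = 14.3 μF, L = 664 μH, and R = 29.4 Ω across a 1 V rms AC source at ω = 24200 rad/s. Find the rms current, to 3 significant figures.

31.0 mA

X_L = ωL = 16.1 Ω
X_C = 1/(ωC) = 2.89 Ω
Net reactance X = X_L − X_C = 13.2 Ω
Z = 29.4 + j13.2 Ω
|Z| = √(29.4² + 13.2²) = 32.2 Ω
I = V/|Z| = 1/32.2 = 31.0 mA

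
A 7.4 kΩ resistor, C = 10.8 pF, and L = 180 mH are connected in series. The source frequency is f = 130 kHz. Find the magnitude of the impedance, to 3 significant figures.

34500 Ω

ω = 2πf = 816800 rad/s
X_L = ωL = 147000 Ω
X_C = 1/(ωC) = 113000 Ω
Net reactance X = X_L − X_C = 33700 Ω
Z = 7400 + j33700 Ω
|Z| = √(7400² + 33700²) = 34500 Ω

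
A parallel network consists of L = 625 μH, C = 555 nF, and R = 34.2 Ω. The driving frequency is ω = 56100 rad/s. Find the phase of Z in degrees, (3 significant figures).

-5.11°

X_L = ωL = 35.1 Ω
X_C = 1/(ωC) = 32.1 Ω
Parallel: admittances add. Y = 1/R + 1/(jωL) + jωC
Y = (0.0292 + j0.00262) S
|Y| = 0.0294 S → |Z| = 1/|Y| = 34.1 Ω, ∠Z = −∠Y = -5.11°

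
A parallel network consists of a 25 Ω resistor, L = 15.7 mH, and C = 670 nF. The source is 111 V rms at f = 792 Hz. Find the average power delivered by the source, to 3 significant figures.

493 W

ω = 2πf = 4976 rad/s
X_L = ωL = 78.1 Ω
X_C = 1/(ωC) = 300 Ω
Parallel: admittances add. Y = 1/R + 1/(jωL) + jωC
Y = (0.0400 − j0.00947) S
|Y| = 0.0411 S → |Z| = 1/|Y| = 24.3 Ω, ∠Z = −∠Y = 13.3°
I = V/|Z| = 4.56 A
P = VI cos φ = 111 × 4.56 × cos(13.3°) = 493 W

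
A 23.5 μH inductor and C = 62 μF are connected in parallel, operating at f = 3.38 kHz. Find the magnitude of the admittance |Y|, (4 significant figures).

ω = 2πf = 21240 rad/s
X_L = ωL = 0.4991 Ω
X_C = 1/(ωC) = 0.7595 Ω
Parallel: admittances add. Y = 1/(jωL) + jωC
Y = (0 − j0.6870) S
|Y| = 0.6870 S → |Z| = 1/|Y| = 1.456 Ω, ∠Z = −∠Y = 90.00°

687.0 mS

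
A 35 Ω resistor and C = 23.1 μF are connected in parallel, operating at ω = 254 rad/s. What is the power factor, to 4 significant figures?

X_C = 1/(ωC) = 170.4 Ω
Parallel: admittances add. Y = 1/R + jωC
Y = (0.02857 + j0.005867) S
|Y| = 0.02917 S → |Z| = 1/|Y| = 34.28 Ω, ∠Z = −∠Y = -11.60°
cos φ = cos(-11.60°) = 0.9796

0.9796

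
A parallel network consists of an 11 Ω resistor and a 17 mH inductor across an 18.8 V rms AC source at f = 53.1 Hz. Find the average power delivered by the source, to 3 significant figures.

ω = 2πf = 333.6 rad/s
X_L = ωL = 5.67 Ω
Parallel: admittances add. Y = 1/R + 1/(jωL)
Y = (0.0909 − j0.176) S
|Y| = 0.198 S → |Z| = 1/|Y| = 5.04 Ω, ∠Z = −∠Y = 62.7°
I = V/|Z| = 3.73 A
P = VI cos φ = 18.8 × 3.73 × cos(62.7°) = 32.1 W

32.1 W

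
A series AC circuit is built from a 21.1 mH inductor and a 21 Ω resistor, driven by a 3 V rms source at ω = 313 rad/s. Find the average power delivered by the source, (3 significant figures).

390 mW

X_L = ωL = 6.60 Ω
Z = 21.0 + j6.60 Ω
|Z| = √(21.0² + 6.60²) = 22.0 Ω
∠Z = arctan(6.60/21.0) = 17.5°
I = V/|Z| = 136 mA
P = VI cos φ = 3 × 0.136 × cos(17.5°) = 390 mW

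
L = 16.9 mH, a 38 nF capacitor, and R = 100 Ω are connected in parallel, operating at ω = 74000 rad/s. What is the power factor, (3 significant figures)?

X_L = ωL = 1250 Ω
X_C = 1/(ωC) = 356 Ω
Parallel: admittances add. Y = 1/R + 1/(jωL) + jωC
Y = (0.0100 + j0.00201) S
|Y| = 0.0102 S → |Z| = 1/|Y| = 98.0 Ω, ∠Z = −∠Y = -11.4°
cos φ = cos(-11.4°) = 0.980

0.980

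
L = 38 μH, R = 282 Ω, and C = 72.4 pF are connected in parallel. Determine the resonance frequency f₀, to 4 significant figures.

3.034 MHz

ω₀ = 1/√(LC) = 1/√(3.8e-05 × 7.24e-11) = 1.907e+07 rad/s
f₀ = ω₀/(2π) = 3.034 MHz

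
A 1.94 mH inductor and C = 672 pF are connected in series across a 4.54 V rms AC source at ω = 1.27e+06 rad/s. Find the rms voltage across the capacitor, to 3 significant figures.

X_L = ωL = 2460 Ω
X_C = 1/(ωC) = 1170 Ω
Net reactance X = X_L − X_C = 1290 Ω
Z = j1290 Ω
|Z| = √(0² + 1290²) = 1290 Ω
I = V/|Z| = 3.51 mA
V_C = I·|Z_C| = 0.00351 × 1170 = 4.12 V

4.12 V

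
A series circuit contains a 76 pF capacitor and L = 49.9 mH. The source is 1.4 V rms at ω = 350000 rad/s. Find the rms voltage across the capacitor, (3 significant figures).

X_L = ωL = 17500 Ω
X_C = 1/(ωC) = 37600 Ω
Net reactance X = X_L − X_C = -20100 Ω
Z = − j20100 Ω
|Z| = √(0² + 20100²) = 20100 Ω
I = V/|Z| = 69.6 μA
V_C = I·|Z_C| = 6.96e-05 × 37600 = 2.61 V

2.61 V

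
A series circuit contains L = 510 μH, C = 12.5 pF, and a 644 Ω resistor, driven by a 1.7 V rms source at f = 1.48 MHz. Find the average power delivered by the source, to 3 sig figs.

ω = 2πf = 9.299e+06 rad/s
X_L = ωL = 4740 Ω
X_C = 1/(ωC) = 8600 Ω
Net reactance X = X_L − X_C = -3860 Ω
Z = 644 − j3860 Ω
|Z| = √(644² + 3860²) = 3910 Ω
∠Z = arctan(-3860/644) = -80.5°
I = V/|Z| = 434 μA
P = VI cos φ = 1.7 × 0.000434 × cos(-80.5°) = 122 μW

122 μW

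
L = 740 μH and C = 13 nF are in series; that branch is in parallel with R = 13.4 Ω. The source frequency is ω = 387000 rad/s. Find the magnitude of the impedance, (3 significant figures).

13.2 Ω

X_L = ωL = 286 Ω
X_C = 1/(ωC) = 199 Ω
Branch 1: Z₁ = R = 13.4 Ω
Branch 2 (series LC): Z₂ = j(X_L − X_C) = j87.6 Ω
Parallel: Z = Z₁Z₂/(Z₁+Z₂), |Z| = 13.2 Ω, ∠Z = 8.70°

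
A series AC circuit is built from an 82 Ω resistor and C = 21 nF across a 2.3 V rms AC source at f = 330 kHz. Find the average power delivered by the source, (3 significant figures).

59.8 mW

ω = 2πf = 2.073e+06 rad/s
X_C = 1/(ωC) = 23.0 Ω
Z = 82.0 − j23.0 Ω
|Z| = √(82.0² + 23.0²) = 85.2 Ω
∠Z = arctan(-23.0/82.0) = -15.6°
I = V/|Z| = 27.0 mA
P = VI cos φ = 2.3 × 0.0270 × cos(-15.6°) = 59.8 mW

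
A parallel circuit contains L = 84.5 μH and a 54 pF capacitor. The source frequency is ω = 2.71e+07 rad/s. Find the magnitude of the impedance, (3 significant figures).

974 Ω

X_L = ωL = 2290 Ω
X_C = 1/(ωC) = 683 Ω
Parallel: admittances add. Y = 1/(jωL) + jωC
Y = (0 + j0.00103) S
|Y| = 0.00103 S → |Z| = 1/|Y| = 974 Ω, ∠Z = −∠Y = -90.0°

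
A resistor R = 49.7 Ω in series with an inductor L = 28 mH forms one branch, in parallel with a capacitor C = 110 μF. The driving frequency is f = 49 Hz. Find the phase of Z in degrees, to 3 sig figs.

ω = 2πf = 307.9 rad/s
X_L = ωL = 8.62 Ω
X_C = 1/(ωC) = 29.5 Ω
Branch 1 (R+jX_L): Z₁ = 49.7 + j8.62 Ω, |Z₁| = 50.4 Ω
Branch 2 (−jX_C): Z₂ = −j29.5 Ω
Parallel: Z = Z₁Z₂/(Z₁+Z₂), |Z| = 27.6 Ω, ∠Z = -57.3°

-57.3°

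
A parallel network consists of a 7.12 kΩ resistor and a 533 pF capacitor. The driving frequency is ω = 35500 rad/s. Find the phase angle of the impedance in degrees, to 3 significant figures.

X_C = 1/(ωC) = 52800 Ω
Parallel: admittances add. Y = 1/R + jωC
Y = (0.000140 + j1.89e-05) S
|Y| = 0.000142 S → |Z| = 1/|Y| = 7060 Ω, ∠Z = −∠Y = -7.67°

-7.67°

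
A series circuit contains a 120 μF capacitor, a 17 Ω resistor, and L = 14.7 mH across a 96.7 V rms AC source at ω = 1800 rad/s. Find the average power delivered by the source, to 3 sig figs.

X_L = ωL = 26.5 Ω
X_C = 1/(ωC) = 4.63 Ω
Net reactance X = X_L − X_C = 21.8 Ω
Z = 17.0 + j21.8 Ω
|Z| = √(17.0² + 21.8²) = 27.7 Ω
∠Z = arctan(21.8/17.0) = 52.1°
I = V/|Z| = 3.49 A
P = VI cos φ = 96.7 × 3.49 × cos(52.1°) = 208 W

208 W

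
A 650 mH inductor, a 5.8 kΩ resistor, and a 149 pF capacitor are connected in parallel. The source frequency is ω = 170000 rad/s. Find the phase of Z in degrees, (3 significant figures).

-5.39°

X_L = ωL = 110000 Ω
X_C = 1/(ωC) = 39500 Ω
Parallel: admittances add. Y = 1/R + 1/(jωL) + jωC
Y = (0.000172 + j1.63e-05) S
|Y| = 0.000173 S → |Z| = 1/|Y| = 5770 Ω, ∠Z = −∠Y = -5.39°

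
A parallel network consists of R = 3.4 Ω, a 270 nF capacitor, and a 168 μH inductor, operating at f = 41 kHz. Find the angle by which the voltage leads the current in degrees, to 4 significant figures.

ω = 2πf = 257600 rad/s
X_L = ωL = 43.28 Ω
X_C = 1/(ωC) = 14.38 Ω
Parallel: admittances add. Y = 1/R + 1/(jωL) + jωC
Y = (0.2941 + j0.04645) S
|Y| = 0.2978 S → |Z| = 1/|Y| = 3.358 Ω, ∠Z = −∠Y = -8.974°

-8.974°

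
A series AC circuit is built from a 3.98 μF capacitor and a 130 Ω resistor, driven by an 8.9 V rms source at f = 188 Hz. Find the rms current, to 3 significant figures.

ω = 2πf = 1181 rad/s
X_C = 1/(ωC) = 213 Ω
Z = 130 − j213 Ω
|Z| = √(130² + 213²) = 249 Ω
I = V/|Z| = 8.9/249 = 35.7 mA

35.7 mA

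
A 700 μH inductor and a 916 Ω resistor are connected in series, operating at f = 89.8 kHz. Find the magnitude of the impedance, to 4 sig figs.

ω = 2πf = 564200 rad/s
X_L = ωL = 395.0 Ω
Z = 916.0 + j395.0 Ω
|Z| = √(916.0² + 395.0²) = 997.5 Ω

997.5 Ω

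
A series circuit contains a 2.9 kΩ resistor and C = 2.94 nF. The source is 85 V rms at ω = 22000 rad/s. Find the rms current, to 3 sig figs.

X_C = 1/(ωC) = 15500 Ω
Z = 2900 − j15500 Ω
|Z| = √(2900² + 15500²) = 15700 Ω
I = V/|Z| = 85/15700 = 5.40 mA

5.40 mA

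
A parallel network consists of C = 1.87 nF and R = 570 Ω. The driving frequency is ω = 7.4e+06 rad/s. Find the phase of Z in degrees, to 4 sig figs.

X_C = 1/(ωC) = 72.26 Ω
Parallel: admittances add. Y = 1/R + jωC
Y = (0.001754 + j0.01384) S
|Y| = 0.01395 S → |Z| = 1/|Y| = 71.69 Ω, ∠Z = −∠Y = -82.77°

-82.77°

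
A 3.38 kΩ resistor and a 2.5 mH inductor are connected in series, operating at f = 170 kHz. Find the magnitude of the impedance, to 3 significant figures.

4310 Ω

ω = 2πf = 1.068e+06 rad/s
X_L = ωL = 2670 Ω
Z = 3380 + j2670 Ω
|Z| = √(3380² + 2670²) = 4310 Ω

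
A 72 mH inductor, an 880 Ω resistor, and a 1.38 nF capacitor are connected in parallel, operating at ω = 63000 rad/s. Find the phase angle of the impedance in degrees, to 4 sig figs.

6.701°

X_L = ωL = 4536 Ω
X_C = 1/(ωC) = 11500 Ω
Parallel: admittances add. Y = 1/R + 1/(jωL) + jωC
Y = (0.001136 − j0.0001335) S
|Y| = 0.001144 S → |Z| = 1/|Y| = 874.0 Ω, ∠Z = −∠Y = 6.701°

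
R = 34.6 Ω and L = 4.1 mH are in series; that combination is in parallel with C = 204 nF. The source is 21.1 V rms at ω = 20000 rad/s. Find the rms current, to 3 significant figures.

161 mA

X_L = ωL = 82.0 Ω
X_C = 1/(ωC) = 245 Ω
Branch 1 (R+jX_L): Z₁ = 34.6 + j82.0 Ω, |Z₁| = 89.0 Ω
Branch 2 (−jX_C): Z₂ = −j245 Ω
Parallel: Z = Z₁Z₂/(Z₁+Z₂), |Z| = 131 Ω, ∠Z = 55.1°
I = V/|Z| = 21.1/131 = 161 mA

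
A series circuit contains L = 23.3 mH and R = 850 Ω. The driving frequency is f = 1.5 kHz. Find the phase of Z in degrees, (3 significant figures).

ω = 2πf = 9425 rad/s
X_L = ωL = 220 Ω
Z = 850 + j220 Ω
|Z| = √(850² + 220²) = 878 Ω
∠Z = arctan(220/850) = 14.5°

14.5°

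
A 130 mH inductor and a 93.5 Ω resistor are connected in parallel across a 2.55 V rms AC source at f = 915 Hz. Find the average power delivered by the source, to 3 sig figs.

69.5 mW

ω = 2πf = 5749 rad/s
X_L = ωL = 747 Ω
Parallel: admittances add. Y = 1/R + 1/(jωL)
Y = (0.0107 − j0.00134) S
|Y| = 0.0108 S → |Z| = 1/|Y| = 92.8 Ω, ∠Z = −∠Y = 7.13°
I = V/|Z| = 27.5 mA
P = VI cos φ = 2.55 × 0.0275 × cos(7.13°) = 69.5 mW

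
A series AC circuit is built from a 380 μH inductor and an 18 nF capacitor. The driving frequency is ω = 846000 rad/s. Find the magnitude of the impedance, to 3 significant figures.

256 Ω

X_L = ωL = 321 Ω
X_C = 1/(ωC) = 65.7 Ω
Net reactance X = X_L − X_C = 256 Ω
Z = j256 Ω
|Z| = √(0² + 256²) = 256 Ω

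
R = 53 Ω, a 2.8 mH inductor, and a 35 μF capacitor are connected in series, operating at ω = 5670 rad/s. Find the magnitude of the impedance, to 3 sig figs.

54.1 Ω

X_L = ωL = 15.9 Ω
X_C = 1/(ωC) = 5.04 Ω
Net reactance X = X_L − X_C = 10.8 Ω
Z = 53.0 + j10.8 Ω
|Z| = √(53.0² + 10.8²) = 54.1 Ω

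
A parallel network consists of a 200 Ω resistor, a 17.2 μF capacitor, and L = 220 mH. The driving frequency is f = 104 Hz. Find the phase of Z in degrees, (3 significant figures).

ω = 2πf = 653.5 rad/s
X_L = ωL = 144 Ω
X_C = 1/(ωC) = 89.0 Ω
Parallel: admittances add. Y = 1/R + 1/(jωL) + jωC
Y = (0.00500 + j0.00428) S
|Y| = 0.00658 S → |Z| = 1/|Y| = 152 Ω, ∠Z = −∠Y = -40.6°

-40.6°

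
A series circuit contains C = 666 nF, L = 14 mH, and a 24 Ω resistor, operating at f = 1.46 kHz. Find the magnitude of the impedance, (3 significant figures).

42.6 Ω

ω = 2πf = 9173 rad/s
X_L = ωL = 128 Ω
X_C = 1/(ωC) = 164 Ω
Net reactance X = X_L − X_C = -35.3 Ω
Z = 24.0 − j35.3 Ω
|Z| = √(24.0² + 35.3²) = 42.6 Ω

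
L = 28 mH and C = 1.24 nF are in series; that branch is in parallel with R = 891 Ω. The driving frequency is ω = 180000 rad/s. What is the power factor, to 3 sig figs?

X_L = ωL = 5040 Ω
X_C = 1/(ωC) = 4480 Ω
Branch 1: Z₁ = R = 891 Ω
Branch 2 (series LC): Z₂ = j(X_L − X_C) = j560 Ω
Parallel: Z = Z₁Z₂/(Z₁+Z₂), |Z| = 474 Ω, ∠Z = 57.9°
cos φ = cos(57.9°) = 0.532

0.532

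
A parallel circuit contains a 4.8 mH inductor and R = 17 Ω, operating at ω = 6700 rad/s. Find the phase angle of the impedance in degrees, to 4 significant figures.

X_L = ωL = 32.16 Ω
Parallel: admittances add. Y = 1/R + 1/(jωL)
Y = (0.05882 − j0.03109) S
|Y| = 0.06654 S → |Z| = 1/|Y| = 15.03 Ω, ∠Z = −∠Y = 27.86°

27.86°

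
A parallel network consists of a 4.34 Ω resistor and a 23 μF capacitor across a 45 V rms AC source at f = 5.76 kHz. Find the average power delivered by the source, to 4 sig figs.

ω = 2πf = 36190 rad/s
X_C = 1/(ωC) = 1.201 Ω
Parallel: admittances add. Y = 1/R + jωC
Y = (0.2304 + j0.8324) S
|Y| = 0.8637 S → |Z| = 1/|Y| = 1.158 Ω, ∠Z = −∠Y = -74.53°
I = V/|Z| = 38.87 A
P = VI cos φ = 45 × 38.87 × cos(-74.53°) = 466.6 W

466.6 W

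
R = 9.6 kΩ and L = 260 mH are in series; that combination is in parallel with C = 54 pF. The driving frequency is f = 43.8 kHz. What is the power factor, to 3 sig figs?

0.852

ω = 2πf = 275200 rad/s
X_L = ωL = 71600 Ω
X_C = 1/(ωC) = 67300 Ω
Branch 1 (R+jX_L): Z₁ = 9600 + j71600 Ω, |Z₁| = 72200 Ω
Branch 2 (−jX_C): Z₂ = −j67300 Ω
Parallel: Z = Z₁Z₂/(Z₁+Z₂), |Z| = 462000 Ω, ∠Z = -31.6°
cos φ = cos(-31.6°) = 0.852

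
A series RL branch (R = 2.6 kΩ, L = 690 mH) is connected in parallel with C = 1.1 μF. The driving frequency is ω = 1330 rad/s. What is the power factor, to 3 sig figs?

0.247

X_L = ωL = 918 Ω
X_C = 1/(ωC) = 684 Ω
Branch 1 (R+jX_L): Z₁ = 2600 + j918 Ω, |Z₁| = 2760 Ω
Branch 2 (−jX_C): Z₂ = −j684 Ω
Parallel: Z = Z₁Z₂/(Z₁+Z₂), |Z| = 722 Ω, ∠Z = -75.7°
cos φ = cos(-75.7°) = 0.247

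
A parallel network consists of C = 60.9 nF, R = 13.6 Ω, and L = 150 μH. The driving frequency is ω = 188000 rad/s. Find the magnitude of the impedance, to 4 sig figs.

X_L = ωL = 28.20 Ω
X_C = 1/(ωC) = 87.34 Ω
Parallel: admittances add. Y = 1/R + 1/(jωL) + jωC
Y = (0.07353 − j0.02401) S
|Y| = 0.07735 S → |Z| = 1/|Y| = 12.93 Ω, ∠Z = −∠Y = 18.08°

12.93 Ω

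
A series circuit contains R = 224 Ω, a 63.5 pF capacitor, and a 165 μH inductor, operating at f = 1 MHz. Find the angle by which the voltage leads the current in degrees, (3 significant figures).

-81.3°

ω = 2πf = 6.283e+06 rad/s
X_L = ωL = 1040 Ω
X_C = 1/(ωC) = 2510 Ω
Net reactance X = X_L − X_C = -1470 Ω
Z = 224 − j1470 Ω
|Z| = √(224² + 1470²) = 1490 Ω
∠Z = arctan(-1470/224) = -81.3°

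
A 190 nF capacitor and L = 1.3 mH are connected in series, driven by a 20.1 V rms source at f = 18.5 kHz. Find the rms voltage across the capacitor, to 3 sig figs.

ω = 2πf = 116200 rad/s
X_L = ωL = 151 Ω
X_C = 1/(ωC) = 45.3 Ω
Net reactance X = X_L − X_C = 106 Ω
Z = j106 Ω
|Z| = √(0² + 106²) = 106 Ω
I = V/|Z| = 190 mA
V_C = I·|Z_C| = 0.190 × 45.3 = 8.60 V

8.60 V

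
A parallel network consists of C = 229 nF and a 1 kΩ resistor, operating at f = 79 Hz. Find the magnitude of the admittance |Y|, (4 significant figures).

1.006 mS

ω = 2πf = 496.4 rad/s
X_C = 1/(ωC) = 8797 Ω
Parallel: admittances add. Y = 1/R + jωC
Y = (0.001000 + j0.0001137) S
|Y| = 0.001006 S → |Z| = 1/|Y| = 993.6 Ω, ∠Z = −∠Y = -6.485°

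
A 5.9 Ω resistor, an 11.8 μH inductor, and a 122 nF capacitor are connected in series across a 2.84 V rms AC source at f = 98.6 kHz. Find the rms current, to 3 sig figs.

340 mA

ω = 2πf = 619500 rad/s
X_L = ωL = 7.31 Ω
X_C = 1/(ωC) = 13.2 Ω
Net reactance X = X_L − X_C = -5.92 Ω
Z = 5.90 − j5.92 Ω
|Z| = √(5.90² + 5.92²) = 8.36 Ω
I = V/|Z| = 2.84/8.36 = 340 mA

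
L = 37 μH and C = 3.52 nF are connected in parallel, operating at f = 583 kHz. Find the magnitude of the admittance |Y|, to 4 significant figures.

5.516 mS

ω = 2πf = 3.663e+06 rad/s
X_L = ωL = 135.5 Ω
X_C = 1/(ωC) = 77.55 Ω
Parallel: admittances add. Y = 1/(jωL) + jωC
Y = (0 + j0.005516) S
|Y| = 0.005516 S → |Z| = 1/|Y| = 181.3 Ω, ∠Z = −∠Y = -90.00°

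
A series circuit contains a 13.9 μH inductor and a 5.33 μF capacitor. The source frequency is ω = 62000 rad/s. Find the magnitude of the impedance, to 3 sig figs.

X_L = ωL = 0.862 Ω
X_C = 1/(ωC) = 3.03 Ω
Net reactance X = X_L − X_C = -2.16 Ω
Z = − j2.16 Ω
|Z| = √(0² + 2.16²) = 2.16 Ω

2.16 Ω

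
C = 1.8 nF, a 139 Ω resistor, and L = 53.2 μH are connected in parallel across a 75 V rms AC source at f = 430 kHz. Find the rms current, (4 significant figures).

562.0 mA

ω = 2πf = 2.702e+06 rad/s
X_L = ωL = 143.7 Ω
X_C = 1/(ωC) = 205.6 Ω
Parallel: admittances add. Y = 1/R + 1/(jωL) + jωC
Y = (0.007194 − j0.002094) S
|Y| = 0.007493 S → |Z| = 1/|Y| = 133.5 Ω, ∠Z = −∠Y = 16.23°
I = V/|Z| = 75/133.5 = 562.0 mA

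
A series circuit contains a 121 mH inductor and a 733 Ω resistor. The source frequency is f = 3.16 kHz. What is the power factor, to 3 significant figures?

0.292

ω = 2πf = 19850 rad/s
X_L = ωL = 2400 Ω
Z = 733 + j2400 Ω
|Z| = √(733² + 2400²) = 2510 Ω
∠Z = arctan(2400/733) = 73.0°
cos φ = cos(73.0°) = 0.292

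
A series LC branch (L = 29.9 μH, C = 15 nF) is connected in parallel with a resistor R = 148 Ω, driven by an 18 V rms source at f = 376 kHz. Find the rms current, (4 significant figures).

ω = 2πf = 2.362e+06 rad/s
X_L = ωL = 70.64 Ω
X_C = 1/(ωC) = 28.22 Ω
Branch 1: Z₁ = R = 148.0 Ω
Branch 2 (series LC): Z₂ = j(X_L − X_C) = j42.42 Ω
Parallel: Z = Z₁Z₂/(Z₁+Z₂), |Z| = 40.78 Ω, ∠Z = 74.01°
I = V/|Z| = 18/40.78 = 441.4 mA

441.4 mA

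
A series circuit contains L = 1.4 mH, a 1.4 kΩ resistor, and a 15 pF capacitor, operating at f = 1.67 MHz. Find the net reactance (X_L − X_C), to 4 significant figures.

ω = 2πf = 1.049e+07 rad/s
X_L = ωL = 14690 Ω
X_C = 1/(ωC) = 6353 Ω
X = 14690 − 6353 = 8337 Ω

8337 Ω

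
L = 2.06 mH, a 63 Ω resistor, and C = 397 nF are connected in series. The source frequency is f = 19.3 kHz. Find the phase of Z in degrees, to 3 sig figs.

74.6°

ω = 2πf = 121300 rad/s
X_L = ωL = 250 Ω
X_C = 1/(ωC) = 20.8 Ω
Net reactance X = X_L − X_C = 229 Ω
Z = 63.0 + j229 Ω
|Z| = √(63.0² + 229²) = 238 Ω
∠Z = arctan(229/63.0) = 74.6°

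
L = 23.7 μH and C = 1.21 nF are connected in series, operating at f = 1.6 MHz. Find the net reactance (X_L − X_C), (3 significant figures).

156 Ω

ω = 2πf = 1.005e+07 rad/s
X_L = ωL = 238 Ω
X_C = 1/(ωC) = 82.2 Ω
X = 238 − 82.2 = 156 Ω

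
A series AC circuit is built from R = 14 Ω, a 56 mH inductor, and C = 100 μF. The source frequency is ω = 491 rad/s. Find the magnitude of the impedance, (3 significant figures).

15.7 Ω

X_L = ωL = 27.5 Ω
X_C = 1/(ωC) = 20.4 Ω
Net reactance X = X_L − X_C = 7.13 Ω
Z = 14.0 + j7.13 Ω
|Z| = √(14.0² + 7.13²) = 15.7 Ω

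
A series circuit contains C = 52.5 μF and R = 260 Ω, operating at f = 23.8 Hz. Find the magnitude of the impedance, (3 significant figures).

290 Ω

ω = 2πf = 149.5 rad/s
X_C = 1/(ωC) = 127 Ω
Z = 260 − j127 Ω
|Z| = √(260² + 127²) = 290 Ω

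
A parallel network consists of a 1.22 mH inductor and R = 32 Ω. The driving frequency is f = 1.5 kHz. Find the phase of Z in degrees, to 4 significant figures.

ω = 2πf = 9425 rad/s
X_L = ωL = 11.50 Ω
Parallel: admittances add. Y = 1/R + 1/(jωL)
Y = (0.03125 − j0.08697) S
|Y| = 0.09241 S → |Z| = 1/|Y| = 10.82 Ω, ∠Z = −∠Y = 70.24°

70.24°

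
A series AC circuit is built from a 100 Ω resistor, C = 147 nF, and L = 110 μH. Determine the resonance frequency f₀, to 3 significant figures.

ω₀ = 1/√(LC) = 1/√(0.00011 × 1.47e-07) = 248700 rad/s
f₀ = ω₀/(2π) = 39.6 kHz

39.6 kHz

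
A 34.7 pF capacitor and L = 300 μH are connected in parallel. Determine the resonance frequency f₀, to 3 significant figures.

1.56 MHz

ω₀ = 1/√(LC) = 1/√(0.0003 × 3.47e-11) = 9.801e+06 rad/s
f₀ = ω₀/(2π) = 1.56 MHz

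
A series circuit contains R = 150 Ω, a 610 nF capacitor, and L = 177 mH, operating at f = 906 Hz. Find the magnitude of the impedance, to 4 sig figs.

ω = 2πf = 5693 rad/s
X_L = ωL = 1008 Ω
X_C = 1/(ωC) = 288.0 Ω
Net reactance X = X_L − X_C = 719.6 Ω
Z = 150.0 + j719.6 Ω
|Z| = √(150.0² + 719.6²) = 735.1 Ω

735.1 Ω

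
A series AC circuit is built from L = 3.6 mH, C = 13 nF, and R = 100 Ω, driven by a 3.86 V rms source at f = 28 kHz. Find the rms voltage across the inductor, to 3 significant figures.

11.1 V

ω = 2πf = 175900 rad/s
X_L = ωL = 633 Ω
X_C = 1/(ωC) = 437 Ω
Net reactance X = X_L − X_C = 196 Ω
Z = 100 + j196 Ω
|Z| = √(100² + 196²) = 220 Ω
I = V/|Z| = 17.5 mA
V_L = I·|Z_L| = 0.0175 × 633 = 11.1 V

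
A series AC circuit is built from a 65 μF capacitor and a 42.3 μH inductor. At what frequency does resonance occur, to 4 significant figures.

ω₀ = 1/√(LC) = 1/√(4.23e-05 × 6.5e-05) = 19070 rad/s
f₀ = ω₀/(2π) = 3.035 kHz

3.035 kHz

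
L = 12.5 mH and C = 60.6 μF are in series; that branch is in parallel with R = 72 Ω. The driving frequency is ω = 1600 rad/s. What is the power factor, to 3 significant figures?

X_L = ωL = 20.0 Ω
X_C = 1/(ωC) = 10.3 Ω
Branch 1: Z₁ = R = 72.0 Ω
Branch 2 (series LC): Z₂ = j(X_L − X_C) = j9.69 Ω
Parallel: Z = Z₁Z₂/(Z₁+Z₂), |Z| = 9.60 Ω, ∠Z = 82.3°
cos φ = cos(82.3°) = 0.133

0.133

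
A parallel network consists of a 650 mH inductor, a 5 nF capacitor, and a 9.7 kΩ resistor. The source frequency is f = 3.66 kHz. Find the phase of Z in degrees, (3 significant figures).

-25.0°

ω = 2πf = 23000 rad/s
X_L = ωL = 14900 Ω
X_C = 1/(ωC) = 8700 Ω
Parallel: admittances add. Y = 1/R + 1/(jωL) + jωC
Y = (0.000103 + j4.81e-05) S
|Y| = 0.000114 S → |Z| = 1/|Y| = 8790 Ω, ∠Z = −∠Y = -25.0°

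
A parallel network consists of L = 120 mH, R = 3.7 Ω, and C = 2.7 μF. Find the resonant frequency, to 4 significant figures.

ω₀ = 1/√(LC) = 1/√(0.12 × 2.7e-06) = 1757 rad/s
f₀ = ω₀/(2π) = 279.6 Hz

279.6 Hz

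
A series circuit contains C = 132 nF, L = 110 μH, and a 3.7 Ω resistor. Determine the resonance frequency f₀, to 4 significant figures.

41.77 kHz

ω₀ = 1/√(LC) = 1/√(0.00011 × 1.32e-07) = 262400 rad/s
f₀ = ω₀/(2π) = 41.77 kHz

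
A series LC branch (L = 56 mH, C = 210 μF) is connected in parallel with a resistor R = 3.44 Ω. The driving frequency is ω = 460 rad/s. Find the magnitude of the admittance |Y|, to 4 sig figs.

297.9 mS

X_L = ωL = 25.76 Ω
X_C = 1/(ωC) = 10.35 Ω
Branch 1: Z₁ = R = 3.440 Ω
Branch 2 (series LC): Z₂ = j(X_L − X_C) = j15.41 Ω
Parallel: Z = Z₁Z₂/(Z₁+Z₂), |Z| = 3.357 Ω, ∠Z = 12.59°
|Y| = 1/|Z| = 297.9 mS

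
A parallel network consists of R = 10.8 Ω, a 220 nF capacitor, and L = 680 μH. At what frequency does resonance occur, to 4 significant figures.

ω₀ = 1/√(LC) = 1/√(0.00068 × 2.2e-07) = 81760 rad/s
f₀ = ω₀/(2π) = 13.01 kHz

13.01 kHz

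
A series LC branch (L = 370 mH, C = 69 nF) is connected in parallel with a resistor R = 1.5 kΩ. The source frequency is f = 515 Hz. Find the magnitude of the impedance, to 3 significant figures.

1360 Ω

ω = 2πf = 3236 rad/s
X_L = ωL = 1200 Ω
X_C = 1/(ωC) = 4480 Ω
Branch 1: Z₁ = R = 1500 Ω
Branch 2 (series LC): Z₂ = j(X_L − X_C) = −j3280 Ω
Parallel: Z = Z₁Z₂/(Z₁+Z₂), |Z| = 1360 Ω, ∠Z = -24.6°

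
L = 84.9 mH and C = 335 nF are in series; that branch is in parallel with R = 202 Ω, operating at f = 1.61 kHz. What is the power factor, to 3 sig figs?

0.941

ω = 2πf = 10120 rad/s
X_L = ωL = 859 Ω
X_C = 1/(ωC) = 295 Ω
Branch 1: Z₁ = R = 202 Ω
Branch 2 (series LC): Z₂ = j(X_L − X_C) = j564 Ω
Parallel: Z = Z₁Z₂/(Z₁+Z₂), |Z| = 190 Ω, ∠Z = 19.7°
cos φ = cos(19.7°) = 0.941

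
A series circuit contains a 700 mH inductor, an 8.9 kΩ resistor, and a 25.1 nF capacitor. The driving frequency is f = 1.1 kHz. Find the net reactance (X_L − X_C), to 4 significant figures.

-926.3 Ω

ω = 2πf = 6912 rad/s
X_L = ωL = 4838 Ω
X_C = 1/(ωC) = 5764 Ω
X = 4838 − 5764 = -926.3 Ω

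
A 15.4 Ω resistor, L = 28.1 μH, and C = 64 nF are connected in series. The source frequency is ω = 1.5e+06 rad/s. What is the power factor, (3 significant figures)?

0.437

X_L = ωL = 42.1 Ω
X_C = 1/(ωC) = 10.4 Ω
Net reactance X = X_L − X_C = 31.7 Ω
Z = 15.4 + j31.7 Ω
|Z| = √(15.4² + 31.7²) = 35.3 Ω
∠Z = arctan(31.7/15.4) = 64.1°
cos φ = cos(64.1°) = 0.437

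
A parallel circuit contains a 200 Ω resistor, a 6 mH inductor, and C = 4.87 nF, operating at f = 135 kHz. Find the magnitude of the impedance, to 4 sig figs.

157.2 Ω

ω = 2πf = 848200 rad/s
X_L = ωL = 5089 Ω
X_C = 1/(ωC) = 242.1 Ω
Parallel: admittances add. Y = 1/R + 1/(jωL) + jωC
Y = (0.005000 + j0.003934) S
|Y| = 0.006362 S → |Z| = 1/|Y| = 157.2 Ω, ∠Z = −∠Y = -38.20°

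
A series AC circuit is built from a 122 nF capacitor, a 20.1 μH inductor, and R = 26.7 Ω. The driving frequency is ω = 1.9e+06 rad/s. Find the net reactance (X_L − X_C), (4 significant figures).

X_L = ωL = 38.19 Ω
X_C = 1/(ωC) = 4.314 Ω
X = 38.19 − 4.314 = 33.88 Ω

33.88 Ω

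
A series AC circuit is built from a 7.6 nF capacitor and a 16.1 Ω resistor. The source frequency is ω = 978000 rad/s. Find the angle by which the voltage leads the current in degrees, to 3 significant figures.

X_C = 1/(ωC) = 135 Ω
Z = 16.1 − j135 Ω
|Z| = √(16.1² + 135²) = 135 Ω
∠Z = arctan(-135/16.1) = -83.2°

-83.2°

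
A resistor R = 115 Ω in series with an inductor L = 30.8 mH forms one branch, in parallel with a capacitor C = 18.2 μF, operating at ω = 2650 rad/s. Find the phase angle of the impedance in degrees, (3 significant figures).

X_L = ωL = 81.6 Ω
X_C = 1/(ωC) = 20.7 Ω
Branch 1 (R+jX_L): Z₁ = 115 + j81.6 Ω, |Z₁| = 141 Ω
Branch 2 (−jX_C): Z₂ = −j20.7 Ω
Parallel: Z = Z₁Z₂/(Z₁+Z₂), |Z| = 22.5 Ω, ∠Z = -82.5°

-82.5°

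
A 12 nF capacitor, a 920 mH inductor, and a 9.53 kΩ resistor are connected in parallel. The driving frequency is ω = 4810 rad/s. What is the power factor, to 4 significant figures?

0.5292

X_L = ωL = 4425 Ω
X_C = 1/(ωC) = 17330 Ω
Parallel: admittances add. Y = 1/R + 1/(jωL) + jωC
Y = (0.0001049 − j0.0001683) S
|Y| = 0.0001983 S → |Z| = 1/|Y| = 5043 Ω, ∠Z = −∠Y = 58.05°
cos φ = cos(58.05°) = 0.5292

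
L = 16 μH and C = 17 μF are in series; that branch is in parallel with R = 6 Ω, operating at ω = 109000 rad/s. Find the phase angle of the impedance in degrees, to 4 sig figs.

78.65°

X_L = ωL = 1.744 Ω
X_C = 1/(ωC) = 0.5397 Ω
Branch 1: Z₁ = R = 6.000 Ω
Branch 2 (series LC): Z₂ = j(X_L − X_C) = j1.204 Ω
Parallel: Z = Z₁Z₂/(Z₁+Z₂), |Z| = 1.181 Ω, ∠Z = 78.65°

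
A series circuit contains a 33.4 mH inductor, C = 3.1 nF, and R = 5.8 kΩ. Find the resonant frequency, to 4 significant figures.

15.64 kHz

ω₀ = 1/√(LC) = 1/√(0.0334 × 3.1e-09) = 98280 rad/s
f₀ = ω₀/(2π) = 15.64 kHz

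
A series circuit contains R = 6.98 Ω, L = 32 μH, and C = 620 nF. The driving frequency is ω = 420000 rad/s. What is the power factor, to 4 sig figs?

X_L = ωL = 13.44 Ω
X_C = 1/(ωC) = 3.840 Ω
Net reactance X = X_L − X_C = 9.600 Ω
Z = 6.980 + j9.600 Ω
|Z| = √(6.980² + 9.600²) = 11.87 Ω
∠Z = arctan(9.600/6.980) = 53.98°
cos φ = cos(53.98°) = 0.5881

0.5881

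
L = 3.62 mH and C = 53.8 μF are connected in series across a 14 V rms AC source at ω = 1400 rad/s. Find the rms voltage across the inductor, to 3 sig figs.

X_L = ωL = 5.07 Ω
X_C = 1/(ωC) = 13.3 Ω
Net reactance X = X_L − X_C = -8.21 Ω
Z = − j8.21 Ω
|Z| = √(0² + 8.21²) = 8.21 Ω
I = V/|Z| = 1.71 A
V_L = I·|Z_L| = 1.71 × 5.07 = 8.64 V

8.64 V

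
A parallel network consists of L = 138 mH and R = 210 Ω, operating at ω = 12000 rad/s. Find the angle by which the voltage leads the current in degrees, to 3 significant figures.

7.23°

X_L = ωL = 1660 Ω
Parallel: admittances add. Y = 1/R + 1/(jωL)
Y = (0.00476 − j0.000604) S
|Y| = 0.00480 S → |Z| = 1/|Y| = 208 Ω, ∠Z = −∠Y = 7.23°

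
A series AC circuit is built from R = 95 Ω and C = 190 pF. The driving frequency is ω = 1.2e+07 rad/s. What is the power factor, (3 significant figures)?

0.212

X_C = 1/(ωC) = 439 Ω
Z = 95.0 − j439 Ω
|Z| = √(95.0² + 439²) = 449 Ω
∠Z = arctan(-439/95.0) = -77.8°
cos φ = cos(-77.8°) = 0.212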